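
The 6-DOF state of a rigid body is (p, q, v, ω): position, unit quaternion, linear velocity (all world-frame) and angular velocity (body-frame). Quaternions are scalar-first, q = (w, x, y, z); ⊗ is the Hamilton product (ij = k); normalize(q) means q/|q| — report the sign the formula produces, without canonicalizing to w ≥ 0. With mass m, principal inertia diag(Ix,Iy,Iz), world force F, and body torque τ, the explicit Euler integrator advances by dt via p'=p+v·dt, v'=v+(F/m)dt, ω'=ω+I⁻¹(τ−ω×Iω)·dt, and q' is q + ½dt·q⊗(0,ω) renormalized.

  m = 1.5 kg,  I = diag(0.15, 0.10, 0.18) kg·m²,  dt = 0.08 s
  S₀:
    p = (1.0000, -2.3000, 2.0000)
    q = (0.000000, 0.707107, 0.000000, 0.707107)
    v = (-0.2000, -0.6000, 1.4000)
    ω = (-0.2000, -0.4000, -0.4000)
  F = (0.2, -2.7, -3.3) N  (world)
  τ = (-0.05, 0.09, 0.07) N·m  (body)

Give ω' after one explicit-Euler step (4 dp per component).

ω' = (-0.2335, -0.3261, -0.3671)

precession coupling ω×(Iω) = (0.0128, -0.0024, -0.0040)
(τ − ω×Iω)/I = (-0.4187, 0.9240, 0.4111)
new body rate ω' = (-0.2335, -0.3261, -0.3671)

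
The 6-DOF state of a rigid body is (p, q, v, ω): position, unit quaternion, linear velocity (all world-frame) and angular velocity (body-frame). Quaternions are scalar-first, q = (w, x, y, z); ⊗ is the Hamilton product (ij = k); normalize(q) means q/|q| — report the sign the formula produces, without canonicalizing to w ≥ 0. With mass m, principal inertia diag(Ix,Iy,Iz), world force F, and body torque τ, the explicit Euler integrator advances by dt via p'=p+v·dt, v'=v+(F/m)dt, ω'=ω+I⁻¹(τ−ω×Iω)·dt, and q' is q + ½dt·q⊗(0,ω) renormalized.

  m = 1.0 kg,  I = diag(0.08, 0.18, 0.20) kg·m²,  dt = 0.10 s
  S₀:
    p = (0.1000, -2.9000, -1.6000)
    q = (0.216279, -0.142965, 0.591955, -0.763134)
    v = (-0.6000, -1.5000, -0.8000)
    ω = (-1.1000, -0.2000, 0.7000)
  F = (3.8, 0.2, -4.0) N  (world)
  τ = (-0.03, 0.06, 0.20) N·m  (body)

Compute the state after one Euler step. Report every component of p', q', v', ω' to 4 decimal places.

p' = (0.0400, -3.0500, -1.6800)
q' = (0.2405, -0.1415, 0.6354, -0.7200)
v' = (-0.2200, -1.4800, -1.2000)
ω' = (-1.1340, -0.2180, 0.7890)

gyro term ω×Iω = (-0.0028, 0.0924, 0.0220)
angular accel α = (-0.3400, -0.1800, 0.8900)
ω' = ω + α·dt = (-1.1340, -0.2180, 0.7890)
2q̇ = q⊗(0,ω) = (0.4953233, 0.0238348, 0.8962671, 0.8311388)
q + ½dt·q⊗(0,ω), renormalized = (0.2405, -0.1415, 0.6354, -0.7200)
p + v·dt = (0.0400, -3.0500, -1.6800)
v + (F/m)dt = (-0.2200, -1.4800, -1.2000)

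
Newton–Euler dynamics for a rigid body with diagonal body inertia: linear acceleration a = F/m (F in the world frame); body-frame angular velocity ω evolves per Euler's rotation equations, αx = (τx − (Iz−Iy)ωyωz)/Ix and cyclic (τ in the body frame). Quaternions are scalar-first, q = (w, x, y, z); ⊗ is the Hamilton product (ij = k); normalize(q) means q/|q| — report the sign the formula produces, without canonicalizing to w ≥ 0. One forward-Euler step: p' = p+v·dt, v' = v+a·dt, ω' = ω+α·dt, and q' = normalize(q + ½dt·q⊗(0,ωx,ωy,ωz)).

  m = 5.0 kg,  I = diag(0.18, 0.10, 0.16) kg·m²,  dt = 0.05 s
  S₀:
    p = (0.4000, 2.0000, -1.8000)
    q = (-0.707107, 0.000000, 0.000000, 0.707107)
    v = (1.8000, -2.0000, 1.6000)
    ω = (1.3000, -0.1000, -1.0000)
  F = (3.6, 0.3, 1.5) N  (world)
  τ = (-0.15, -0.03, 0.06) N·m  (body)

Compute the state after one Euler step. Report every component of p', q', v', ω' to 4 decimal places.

p' = (0.4900, 1.9000, -1.7200)
q' = (-0.6888, -0.0212, 0.0247, 0.7242)
v' = (1.8360, -1.9970, 1.6150)
ω' = (1.2567, -0.1020, -0.9845)

p + v·dt = (0.4900, 1.9000, -1.7200)
v + (F/m)dt = (1.8360, -1.9970, 1.6150)
ω×(Iω) gyroscopic = (0.0060, -0.0260, 0.0104)
α = I⁻¹(τ − ω×Iω) = (-0.8667, -0.0400, 0.3100)
ω' = ω + α·dt = (1.2567, -0.1020, -0.9845)
2q̇ = q⊗(0,ω) = (0.7071070, -0.8485284, 0.9899498, 0.7071070)
q' = normalize(q + ½dt·q⊗(0,ω)) = (-0.6888, -0.0212, 0.0247, 0.7242)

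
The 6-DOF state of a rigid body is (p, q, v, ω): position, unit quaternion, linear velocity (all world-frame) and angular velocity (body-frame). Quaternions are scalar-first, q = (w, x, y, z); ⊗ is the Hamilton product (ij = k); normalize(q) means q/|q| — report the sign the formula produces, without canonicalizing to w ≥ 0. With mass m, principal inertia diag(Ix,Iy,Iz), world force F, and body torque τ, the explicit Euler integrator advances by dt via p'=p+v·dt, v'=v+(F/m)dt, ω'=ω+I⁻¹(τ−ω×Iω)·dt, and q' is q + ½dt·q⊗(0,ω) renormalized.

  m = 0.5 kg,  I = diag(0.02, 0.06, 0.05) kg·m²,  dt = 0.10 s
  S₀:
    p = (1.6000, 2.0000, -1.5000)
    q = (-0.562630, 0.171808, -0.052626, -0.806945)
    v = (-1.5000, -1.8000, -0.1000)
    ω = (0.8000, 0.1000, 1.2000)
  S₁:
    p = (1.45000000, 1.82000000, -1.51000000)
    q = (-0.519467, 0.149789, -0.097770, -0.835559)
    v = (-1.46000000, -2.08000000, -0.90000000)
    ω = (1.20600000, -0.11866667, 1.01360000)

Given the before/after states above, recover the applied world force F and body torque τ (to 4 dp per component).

Δω = ω₁−ω₀ = (0.40600000, -0.21866667, -0.18640000)
gyro term ω₀×Iω₀ = (-0.0012, -0.0288, 0.0032)
τ = I·(Δω/dt) + ω₀×(Iω₀) = (0.0800, -0.1600, -0.0900)
velocity change Δv = (0.04000000, -0.28000000, -0.80000000)
applied force F = (0.2000, -1.4000, -4.0000)

F = (0.2000, -1.4000, -4.0000)
τ = (0.0800, -0.1600, -0.0900)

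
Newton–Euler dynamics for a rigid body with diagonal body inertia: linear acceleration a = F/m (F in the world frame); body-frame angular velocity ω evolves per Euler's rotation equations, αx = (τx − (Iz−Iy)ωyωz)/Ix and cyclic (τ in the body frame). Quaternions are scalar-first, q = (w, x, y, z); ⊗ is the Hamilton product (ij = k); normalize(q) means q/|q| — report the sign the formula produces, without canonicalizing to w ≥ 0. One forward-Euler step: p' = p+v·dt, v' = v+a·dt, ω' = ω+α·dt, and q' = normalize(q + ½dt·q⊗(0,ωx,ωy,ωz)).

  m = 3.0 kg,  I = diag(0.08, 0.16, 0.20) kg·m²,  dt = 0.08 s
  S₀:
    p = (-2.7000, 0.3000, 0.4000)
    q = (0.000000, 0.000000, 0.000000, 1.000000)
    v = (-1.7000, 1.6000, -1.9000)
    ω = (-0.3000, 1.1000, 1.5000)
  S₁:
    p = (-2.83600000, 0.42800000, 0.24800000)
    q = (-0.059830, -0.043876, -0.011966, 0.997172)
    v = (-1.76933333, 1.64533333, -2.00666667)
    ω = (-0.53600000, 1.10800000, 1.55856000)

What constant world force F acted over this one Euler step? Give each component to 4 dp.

F = (-2.6000, 1.7000, -4.0000)

Δv = v₁−v₀ = (-0.06933333, 0.04533333, -0.10666667)
applied force F = (-2.6000, 1.7000, -4.0000)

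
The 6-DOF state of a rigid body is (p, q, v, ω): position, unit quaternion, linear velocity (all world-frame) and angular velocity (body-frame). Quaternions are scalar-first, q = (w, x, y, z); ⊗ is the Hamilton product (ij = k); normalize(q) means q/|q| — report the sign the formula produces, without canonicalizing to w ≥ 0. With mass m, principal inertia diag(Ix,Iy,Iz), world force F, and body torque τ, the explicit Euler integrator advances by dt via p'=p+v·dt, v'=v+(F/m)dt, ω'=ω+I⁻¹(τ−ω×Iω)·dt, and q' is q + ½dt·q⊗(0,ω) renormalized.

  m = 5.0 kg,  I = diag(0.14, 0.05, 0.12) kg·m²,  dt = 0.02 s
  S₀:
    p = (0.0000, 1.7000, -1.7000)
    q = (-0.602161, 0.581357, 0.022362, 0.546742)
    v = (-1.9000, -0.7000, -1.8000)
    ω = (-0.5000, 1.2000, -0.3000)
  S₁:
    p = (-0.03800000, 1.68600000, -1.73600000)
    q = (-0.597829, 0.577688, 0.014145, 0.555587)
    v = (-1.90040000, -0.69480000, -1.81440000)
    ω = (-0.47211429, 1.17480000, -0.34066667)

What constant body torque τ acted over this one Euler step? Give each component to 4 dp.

rate change Δω = (0.02788571, -0.02520000, -0.04066667)
ω₀×(Iω₀) = (-0.0252, 0.0030, 0.0540)
τ = I·(Δω/dt) + ω₀×(Iω₀) = (0.1700, -0.0600, -0.1900)

τ = (0.1700, -0.0600, -0.1900)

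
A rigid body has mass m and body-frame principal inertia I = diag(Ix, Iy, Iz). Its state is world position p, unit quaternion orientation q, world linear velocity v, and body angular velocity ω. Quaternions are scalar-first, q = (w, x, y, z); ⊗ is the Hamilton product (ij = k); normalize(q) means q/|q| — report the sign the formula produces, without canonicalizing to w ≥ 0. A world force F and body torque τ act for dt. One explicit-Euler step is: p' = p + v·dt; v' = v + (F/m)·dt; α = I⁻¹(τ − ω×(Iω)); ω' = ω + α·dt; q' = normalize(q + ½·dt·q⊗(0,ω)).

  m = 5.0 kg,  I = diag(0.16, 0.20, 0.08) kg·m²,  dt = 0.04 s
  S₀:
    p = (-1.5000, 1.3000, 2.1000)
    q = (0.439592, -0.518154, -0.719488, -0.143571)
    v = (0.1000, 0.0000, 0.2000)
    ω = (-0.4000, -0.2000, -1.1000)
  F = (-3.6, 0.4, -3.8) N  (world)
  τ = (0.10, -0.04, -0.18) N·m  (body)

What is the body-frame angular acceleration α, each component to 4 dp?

α = (0.7900, -0.3760, -2.2900)

precession coupling ω×(Iω) = (-0.0264, 0.0352, 0.0032)
(τ − ω×Iω)/I = (0.7900, -0.3760, -2.2900)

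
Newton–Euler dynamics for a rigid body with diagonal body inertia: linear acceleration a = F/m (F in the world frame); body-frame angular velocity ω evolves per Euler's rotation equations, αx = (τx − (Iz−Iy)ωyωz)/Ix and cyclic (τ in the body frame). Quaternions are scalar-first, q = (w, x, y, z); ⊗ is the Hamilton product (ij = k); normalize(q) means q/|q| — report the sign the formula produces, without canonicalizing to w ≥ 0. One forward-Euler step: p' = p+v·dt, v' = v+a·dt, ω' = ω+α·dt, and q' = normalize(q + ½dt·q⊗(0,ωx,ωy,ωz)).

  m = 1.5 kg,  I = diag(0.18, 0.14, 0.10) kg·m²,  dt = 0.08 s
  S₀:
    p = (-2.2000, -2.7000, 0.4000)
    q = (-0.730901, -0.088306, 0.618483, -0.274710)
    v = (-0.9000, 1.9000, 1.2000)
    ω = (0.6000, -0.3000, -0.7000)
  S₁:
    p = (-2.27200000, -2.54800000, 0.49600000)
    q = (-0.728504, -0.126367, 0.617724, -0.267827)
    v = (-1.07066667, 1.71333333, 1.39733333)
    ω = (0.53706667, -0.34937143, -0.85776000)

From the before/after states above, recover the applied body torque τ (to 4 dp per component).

τ = (-0.1500, -0.1200, -0.1900)

ω₁ − ω₀ = (-0.06293333, -0.04937143, -0.15776000)
τ = I·(Δω/dt) + ω₀×(Iω₀) = (-0.1500, -0.1200, -0.1900)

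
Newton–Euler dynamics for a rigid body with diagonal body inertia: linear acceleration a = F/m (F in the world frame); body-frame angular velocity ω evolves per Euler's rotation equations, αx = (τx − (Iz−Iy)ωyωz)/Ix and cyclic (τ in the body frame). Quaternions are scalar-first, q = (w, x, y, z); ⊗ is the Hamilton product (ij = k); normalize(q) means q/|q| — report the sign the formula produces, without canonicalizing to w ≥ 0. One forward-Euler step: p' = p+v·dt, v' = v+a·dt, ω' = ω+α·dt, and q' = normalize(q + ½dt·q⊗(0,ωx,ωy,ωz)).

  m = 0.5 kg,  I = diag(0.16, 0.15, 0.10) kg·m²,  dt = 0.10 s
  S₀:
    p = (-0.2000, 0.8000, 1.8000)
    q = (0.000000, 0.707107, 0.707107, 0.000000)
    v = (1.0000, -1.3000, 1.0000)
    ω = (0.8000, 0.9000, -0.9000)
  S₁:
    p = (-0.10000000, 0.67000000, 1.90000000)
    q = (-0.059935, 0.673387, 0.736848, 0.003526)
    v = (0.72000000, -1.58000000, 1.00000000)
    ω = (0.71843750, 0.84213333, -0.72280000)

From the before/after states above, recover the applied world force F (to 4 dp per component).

F = (-1.4000, -1.4000, 0.0000)

velocity change Δv = (-0.28000000, -0.28000000, 0.00000000)
F = m·Δv/dt = (-1.4000, -1.4000, 0.0000)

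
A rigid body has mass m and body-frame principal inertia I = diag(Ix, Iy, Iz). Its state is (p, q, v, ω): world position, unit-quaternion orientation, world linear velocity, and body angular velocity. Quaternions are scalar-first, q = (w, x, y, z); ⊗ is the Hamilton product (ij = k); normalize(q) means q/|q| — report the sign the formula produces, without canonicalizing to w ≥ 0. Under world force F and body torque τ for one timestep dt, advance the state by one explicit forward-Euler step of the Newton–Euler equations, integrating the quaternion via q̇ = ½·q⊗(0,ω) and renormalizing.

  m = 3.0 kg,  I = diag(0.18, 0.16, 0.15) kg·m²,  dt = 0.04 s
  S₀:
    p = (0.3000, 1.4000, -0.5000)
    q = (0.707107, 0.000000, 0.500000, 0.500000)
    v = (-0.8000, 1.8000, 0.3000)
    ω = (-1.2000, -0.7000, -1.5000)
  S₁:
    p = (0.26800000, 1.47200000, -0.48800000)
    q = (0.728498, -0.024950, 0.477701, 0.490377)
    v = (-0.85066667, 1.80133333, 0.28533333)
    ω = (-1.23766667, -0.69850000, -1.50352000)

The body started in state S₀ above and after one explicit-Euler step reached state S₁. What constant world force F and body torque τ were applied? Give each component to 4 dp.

Δv = v₁−v₀ = (-0.05066667, 0.00133333, -0.01466667)
applied force F = (-3.8000, 0.1000, -1.1000)
ω₁ − ω₀ = (-0.03766667, 0.00150000, -0.00352000)
precession coupling = (-0.0105, 0.0540, -0.0168)
τ = I·(Δω/dt) + ω₀×(Iω₀) = (-0.1800, 0.0600, -0.0300)

F = (-3.8000, 0.1000, -1.1000)
τ = (-0.1800, 0.0600, -0.0300)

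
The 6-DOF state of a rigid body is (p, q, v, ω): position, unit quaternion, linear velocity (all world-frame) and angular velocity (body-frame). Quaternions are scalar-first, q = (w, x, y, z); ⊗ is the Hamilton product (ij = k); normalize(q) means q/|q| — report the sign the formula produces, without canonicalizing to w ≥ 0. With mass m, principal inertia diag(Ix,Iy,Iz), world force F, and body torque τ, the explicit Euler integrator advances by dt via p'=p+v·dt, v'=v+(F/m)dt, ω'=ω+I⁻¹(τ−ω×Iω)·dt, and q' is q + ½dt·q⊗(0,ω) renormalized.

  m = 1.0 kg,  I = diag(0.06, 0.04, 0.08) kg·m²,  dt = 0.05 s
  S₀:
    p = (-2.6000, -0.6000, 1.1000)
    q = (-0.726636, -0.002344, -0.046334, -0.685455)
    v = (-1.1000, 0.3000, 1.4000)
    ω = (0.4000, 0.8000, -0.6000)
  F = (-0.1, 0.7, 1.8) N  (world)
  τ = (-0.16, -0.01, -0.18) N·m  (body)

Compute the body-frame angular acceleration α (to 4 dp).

α = (-2.3467, -0.3700, -2.1700)

gyro term ω×Iω = (-0.0192, 0.0048, -0.0064)
(τ − ω×Iω)/I = (-2.3467, -0.3700, -2.1700)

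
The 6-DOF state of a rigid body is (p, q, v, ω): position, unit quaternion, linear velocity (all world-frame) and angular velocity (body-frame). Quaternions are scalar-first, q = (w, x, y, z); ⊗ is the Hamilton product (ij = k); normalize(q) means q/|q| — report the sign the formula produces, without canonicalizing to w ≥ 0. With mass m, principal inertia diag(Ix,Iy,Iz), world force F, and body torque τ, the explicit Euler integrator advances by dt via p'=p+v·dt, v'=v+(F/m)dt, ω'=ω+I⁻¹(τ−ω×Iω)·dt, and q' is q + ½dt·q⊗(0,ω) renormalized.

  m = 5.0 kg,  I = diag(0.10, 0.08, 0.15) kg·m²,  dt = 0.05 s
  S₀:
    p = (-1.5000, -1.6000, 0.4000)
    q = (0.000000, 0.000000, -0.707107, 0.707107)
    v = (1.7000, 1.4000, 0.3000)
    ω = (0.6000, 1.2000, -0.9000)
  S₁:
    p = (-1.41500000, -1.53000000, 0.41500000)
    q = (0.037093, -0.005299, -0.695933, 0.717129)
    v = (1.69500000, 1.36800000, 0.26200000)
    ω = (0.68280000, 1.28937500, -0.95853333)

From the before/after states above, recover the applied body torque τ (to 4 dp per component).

ω₁ − ω₀ = (0.08280000, 0.08937500, -0.05853333)
precession coupling = (-0.0756, 0.0270, -0.0144)
τ = I·(Δω/dt) + ω₀×(Iω₀) = (0.0900, 0.1700, -0.1900)

τ = (0.0900, 0.1700, -0.1900)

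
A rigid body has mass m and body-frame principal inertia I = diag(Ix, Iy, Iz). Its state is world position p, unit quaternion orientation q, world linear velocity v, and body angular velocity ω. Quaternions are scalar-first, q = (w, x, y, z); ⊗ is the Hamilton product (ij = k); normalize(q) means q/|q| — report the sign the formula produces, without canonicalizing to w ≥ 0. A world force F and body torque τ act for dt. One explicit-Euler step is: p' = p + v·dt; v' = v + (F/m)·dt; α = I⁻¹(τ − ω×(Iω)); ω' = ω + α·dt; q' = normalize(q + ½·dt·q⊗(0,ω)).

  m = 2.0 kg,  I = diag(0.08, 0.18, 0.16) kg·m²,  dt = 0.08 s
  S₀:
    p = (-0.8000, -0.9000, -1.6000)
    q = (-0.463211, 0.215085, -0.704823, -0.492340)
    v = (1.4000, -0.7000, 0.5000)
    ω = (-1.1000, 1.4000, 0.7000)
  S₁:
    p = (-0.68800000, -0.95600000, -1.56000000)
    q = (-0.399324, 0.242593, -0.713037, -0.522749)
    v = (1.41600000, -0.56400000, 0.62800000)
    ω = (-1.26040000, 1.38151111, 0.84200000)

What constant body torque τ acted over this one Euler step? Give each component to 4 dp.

Δω = ω₁−ω₀ = (-0.16040000, -0.01848889, 0.14200000)
gyro term ω₀×Iω₀ = (-0.0196, 0.0616, -0.1540)
I·α + gyro = (-0.1800, 0.0200, 0.1300)

τ = (-0.1800, 0.0200, 0.1300)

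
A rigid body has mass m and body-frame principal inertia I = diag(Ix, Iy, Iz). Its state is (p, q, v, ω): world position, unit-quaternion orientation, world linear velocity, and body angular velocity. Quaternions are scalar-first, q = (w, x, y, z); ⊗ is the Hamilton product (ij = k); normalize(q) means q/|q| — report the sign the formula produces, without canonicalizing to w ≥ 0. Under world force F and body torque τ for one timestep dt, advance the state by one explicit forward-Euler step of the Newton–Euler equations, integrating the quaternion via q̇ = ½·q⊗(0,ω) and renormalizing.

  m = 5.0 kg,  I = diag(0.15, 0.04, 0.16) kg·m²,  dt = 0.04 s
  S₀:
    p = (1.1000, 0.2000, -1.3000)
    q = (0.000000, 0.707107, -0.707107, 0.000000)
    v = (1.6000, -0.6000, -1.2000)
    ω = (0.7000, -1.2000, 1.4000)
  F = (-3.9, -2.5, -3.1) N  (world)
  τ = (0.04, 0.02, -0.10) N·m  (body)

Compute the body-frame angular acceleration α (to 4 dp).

α = (1.6107, 0.7450, -1.2025)

precession coupling ω×(Iω) = (-0.2016, -0.0098, 0.0924)
(τ − ω×Iω)/I = (1.6107, 0.7450, -1.2025)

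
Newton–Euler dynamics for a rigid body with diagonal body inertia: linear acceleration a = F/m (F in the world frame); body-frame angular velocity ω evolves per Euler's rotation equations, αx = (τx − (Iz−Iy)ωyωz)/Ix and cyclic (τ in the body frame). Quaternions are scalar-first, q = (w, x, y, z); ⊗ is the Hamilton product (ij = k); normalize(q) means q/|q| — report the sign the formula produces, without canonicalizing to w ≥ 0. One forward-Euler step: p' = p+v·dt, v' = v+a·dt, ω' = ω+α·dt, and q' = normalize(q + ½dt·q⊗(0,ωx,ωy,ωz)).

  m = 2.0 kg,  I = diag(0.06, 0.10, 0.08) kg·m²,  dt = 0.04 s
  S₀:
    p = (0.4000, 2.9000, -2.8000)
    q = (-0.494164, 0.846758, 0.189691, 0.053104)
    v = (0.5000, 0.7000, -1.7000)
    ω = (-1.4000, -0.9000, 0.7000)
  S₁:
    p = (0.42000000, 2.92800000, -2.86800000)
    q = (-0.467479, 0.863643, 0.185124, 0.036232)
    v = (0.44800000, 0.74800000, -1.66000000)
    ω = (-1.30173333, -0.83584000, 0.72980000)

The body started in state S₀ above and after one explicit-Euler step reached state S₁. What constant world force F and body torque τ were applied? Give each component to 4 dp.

F = (-2.6000, 2.4000, 2.0000)
τ = (0.1600, 0.1800, 0.1100)

rate change Δω = (0.09826667, 0.06416000, 0.02980000)
gyro term ω₀×Iω₀ = (0.0126, 0.0196, 0.0504)
applied torque τ = (0.1600, 0.1800, 0.1100)
Δv = v₁−v₀ = (-0.05200000, 0.04800000, 0.04000000)
applied force F = (-2.6000, 2.4000, 2.0000)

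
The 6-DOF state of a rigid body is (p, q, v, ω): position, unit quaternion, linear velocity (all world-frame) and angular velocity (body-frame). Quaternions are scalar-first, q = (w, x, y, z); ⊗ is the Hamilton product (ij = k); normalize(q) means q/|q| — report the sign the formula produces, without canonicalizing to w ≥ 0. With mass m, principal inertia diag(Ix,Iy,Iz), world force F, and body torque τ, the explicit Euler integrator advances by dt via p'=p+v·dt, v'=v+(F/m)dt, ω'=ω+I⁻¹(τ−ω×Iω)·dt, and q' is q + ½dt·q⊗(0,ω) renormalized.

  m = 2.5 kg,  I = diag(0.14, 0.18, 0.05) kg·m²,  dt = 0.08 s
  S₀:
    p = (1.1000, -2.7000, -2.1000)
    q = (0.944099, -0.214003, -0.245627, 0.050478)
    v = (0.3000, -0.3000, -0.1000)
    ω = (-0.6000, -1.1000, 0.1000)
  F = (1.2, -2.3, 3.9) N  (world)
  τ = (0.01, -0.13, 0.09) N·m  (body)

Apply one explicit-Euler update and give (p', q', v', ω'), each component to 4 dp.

p' = (1.1240, -2.7240, -2.1080)
q' = (0.9268, -0.2351, -0.2872, 0.0577)
v' = (0.3384, -0.3736, 0.0248)
ω' = (-0.6025, -1.1554, 0.2018)

linear accel F/m = (0.4800, -0.9200, 1.5600)
new position p' = (1.1240, -2.7240, -2.1080)
v' = v + a·dt = (0.3384, -0.3736, 0.0248)
α = I⁻¹(τ − ω×Iω) = (-0.0307, -0.6922, 1.2720)
ω + α·dt = (-0.6025, -1.1554, 0.2018)
Hamilton product q⊗(0,ω) = (-0.4036393, -0.5354963, -1.0473954, 0.1824370)
updated quaternion q' = (0.9268, -0.2351, -0.2872, 0.0577)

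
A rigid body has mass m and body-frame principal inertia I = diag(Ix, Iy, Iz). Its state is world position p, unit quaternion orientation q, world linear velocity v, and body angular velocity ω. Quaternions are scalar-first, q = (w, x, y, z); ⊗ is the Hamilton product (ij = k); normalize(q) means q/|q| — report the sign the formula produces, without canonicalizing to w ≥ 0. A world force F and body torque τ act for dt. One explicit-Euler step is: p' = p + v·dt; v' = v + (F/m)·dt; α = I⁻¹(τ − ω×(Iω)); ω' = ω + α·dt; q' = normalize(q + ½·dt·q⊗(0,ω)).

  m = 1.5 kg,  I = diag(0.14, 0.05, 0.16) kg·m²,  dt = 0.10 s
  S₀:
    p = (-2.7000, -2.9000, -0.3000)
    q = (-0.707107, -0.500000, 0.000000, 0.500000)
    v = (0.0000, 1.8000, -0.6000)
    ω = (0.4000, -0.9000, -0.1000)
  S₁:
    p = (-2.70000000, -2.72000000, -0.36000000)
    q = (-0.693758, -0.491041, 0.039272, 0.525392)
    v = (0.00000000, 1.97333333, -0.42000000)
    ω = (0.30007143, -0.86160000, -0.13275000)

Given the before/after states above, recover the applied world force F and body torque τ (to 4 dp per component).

F = (0.0000, 2.6000, 2.7000)
τ = (-0.1300, 0.0200, -0.0200)

v₁ − v₀ = (0.00000000, 0.17333333, 0.18000000)
applied force F = (0.0000, 2.6000, 2.7000)
Δω = ω₁−ω₀ = (-0.09992857, 0.03840000, -0.03275000)
gyro term ω₀×Iω₀ = (0.0099, 0.0008, 0.0324)
applied torque τ = (-0.1300, 0.0200, -0.0200)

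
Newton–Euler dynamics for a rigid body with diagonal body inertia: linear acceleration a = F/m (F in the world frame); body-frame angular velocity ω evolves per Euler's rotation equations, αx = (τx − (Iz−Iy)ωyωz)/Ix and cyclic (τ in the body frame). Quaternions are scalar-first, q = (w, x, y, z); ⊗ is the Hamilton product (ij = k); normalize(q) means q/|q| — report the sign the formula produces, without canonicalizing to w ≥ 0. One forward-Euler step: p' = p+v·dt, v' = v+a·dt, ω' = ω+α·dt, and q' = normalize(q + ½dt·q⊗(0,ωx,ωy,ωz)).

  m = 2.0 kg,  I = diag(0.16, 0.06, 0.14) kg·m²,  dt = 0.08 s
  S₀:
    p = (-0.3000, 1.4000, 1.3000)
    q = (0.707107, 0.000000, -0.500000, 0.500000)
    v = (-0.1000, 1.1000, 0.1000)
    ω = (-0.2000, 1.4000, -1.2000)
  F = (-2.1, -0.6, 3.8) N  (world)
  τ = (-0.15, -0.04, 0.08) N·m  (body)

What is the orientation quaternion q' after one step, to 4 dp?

q' = (0.7570, -0.0096, -0.4631, 0.4608)

q⊗(0,ω) = (1.3000000, -0.2414214, 0.8899498, -0.9485284)
q' = normalize(q + ½dt·q⊗(0,ω)) = (0.7570, -0.0096, -0.4631, 0.4608)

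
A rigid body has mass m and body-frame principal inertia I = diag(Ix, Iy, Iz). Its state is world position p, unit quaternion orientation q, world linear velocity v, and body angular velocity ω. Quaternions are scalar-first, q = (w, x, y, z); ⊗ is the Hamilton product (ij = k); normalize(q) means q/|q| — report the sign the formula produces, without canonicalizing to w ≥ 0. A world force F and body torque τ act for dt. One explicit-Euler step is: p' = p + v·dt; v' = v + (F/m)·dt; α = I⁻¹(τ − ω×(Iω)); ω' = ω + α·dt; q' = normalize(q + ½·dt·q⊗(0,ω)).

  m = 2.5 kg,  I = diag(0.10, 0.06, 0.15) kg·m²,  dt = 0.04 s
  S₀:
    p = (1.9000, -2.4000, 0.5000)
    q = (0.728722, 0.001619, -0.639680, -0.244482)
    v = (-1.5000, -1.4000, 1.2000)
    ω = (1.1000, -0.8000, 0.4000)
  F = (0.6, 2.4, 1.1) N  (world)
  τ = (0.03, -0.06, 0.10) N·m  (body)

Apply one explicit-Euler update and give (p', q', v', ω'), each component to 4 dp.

precession coupling ω×(Iω) = (-0.0288, -0.0220, 0.0352)
α = I⁻¹(τ − ω×Iω) = (0.5880, -0.6333, 0.4320)
ω' = ω + α·dt = (1.1235, -0.8253, 0.4173)
2q̇ = q⊗(0,ω) = (-0.4157321, 0.3501366, -0.8525554, 0.9938416)
q' = normalize(q + ½dt·q⊗(0,ω)) = (0.7201, 0.0086, -0.6565, -0.2245)
a = F/m = (0.2400, 0.9600, 0.4400)
new position p' = (1.8400, -2.4560, 0.5480)
v' = v + a·dt = (-1.4904, -1.3616, 1.2176)

p' = (1.8400, -2.4560, 0.5480)
q' = (0.7201, 0.0086, -0.6565, -0.2245)
v' = (-1.4904, -1.3616, 1.2176)
ω' = (1.1235, -0.8253, 0.4173)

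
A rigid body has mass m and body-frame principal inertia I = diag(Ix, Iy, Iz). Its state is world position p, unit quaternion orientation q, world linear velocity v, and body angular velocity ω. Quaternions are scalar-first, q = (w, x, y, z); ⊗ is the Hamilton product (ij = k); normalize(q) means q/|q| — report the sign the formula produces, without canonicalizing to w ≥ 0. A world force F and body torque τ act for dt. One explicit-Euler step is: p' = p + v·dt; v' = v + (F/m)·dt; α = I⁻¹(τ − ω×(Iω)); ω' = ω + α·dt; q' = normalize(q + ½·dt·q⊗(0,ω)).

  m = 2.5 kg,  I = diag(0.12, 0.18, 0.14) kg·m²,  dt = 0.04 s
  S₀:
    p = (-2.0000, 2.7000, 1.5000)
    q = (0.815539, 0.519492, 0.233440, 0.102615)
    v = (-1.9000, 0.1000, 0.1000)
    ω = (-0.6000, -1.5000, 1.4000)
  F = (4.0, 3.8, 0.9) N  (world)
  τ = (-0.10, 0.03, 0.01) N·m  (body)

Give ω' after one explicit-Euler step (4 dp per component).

ω' = (-0.6613, -1.4971, 1.3874)

(τ − ω×Iω)/I = (-1.5333, 0.0733, -0.3143)
ω' = ω + α·dt = (-0.6613, -1.4971, 1.3874)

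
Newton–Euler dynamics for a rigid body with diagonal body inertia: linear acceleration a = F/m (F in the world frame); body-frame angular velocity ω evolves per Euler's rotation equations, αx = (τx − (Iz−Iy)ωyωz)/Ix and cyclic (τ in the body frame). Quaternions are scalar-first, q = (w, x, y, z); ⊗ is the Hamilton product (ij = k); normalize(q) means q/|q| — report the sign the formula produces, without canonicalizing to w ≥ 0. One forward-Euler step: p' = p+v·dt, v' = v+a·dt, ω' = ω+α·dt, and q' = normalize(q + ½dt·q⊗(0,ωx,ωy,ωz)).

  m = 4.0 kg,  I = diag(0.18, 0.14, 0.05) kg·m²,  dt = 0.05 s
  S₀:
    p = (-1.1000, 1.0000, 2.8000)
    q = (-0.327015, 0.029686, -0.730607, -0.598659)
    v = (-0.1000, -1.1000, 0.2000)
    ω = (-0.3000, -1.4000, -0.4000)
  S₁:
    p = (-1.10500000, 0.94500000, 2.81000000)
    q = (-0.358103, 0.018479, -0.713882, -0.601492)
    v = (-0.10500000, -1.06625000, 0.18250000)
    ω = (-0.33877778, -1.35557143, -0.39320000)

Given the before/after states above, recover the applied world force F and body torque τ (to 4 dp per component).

F = (-0.4000, 2.7000, -1.4000)
τ = (-0.1900, 0.1400, -0.0100)

Δω = ω₁−ω₀ = (-0.03877778, 0.04442857, 0.00680000)
precession coupling = (-0.0504, 0.0156, -0.0168)
I·α + gyro = (-0.1900, 0.1400, -0.0100)
Δv = v₁−v₀ = (-0.00500000, 0.03375000, -0.01750000)
F = m·Δv/dt = (-0.4000, 2.7000, -1.4000)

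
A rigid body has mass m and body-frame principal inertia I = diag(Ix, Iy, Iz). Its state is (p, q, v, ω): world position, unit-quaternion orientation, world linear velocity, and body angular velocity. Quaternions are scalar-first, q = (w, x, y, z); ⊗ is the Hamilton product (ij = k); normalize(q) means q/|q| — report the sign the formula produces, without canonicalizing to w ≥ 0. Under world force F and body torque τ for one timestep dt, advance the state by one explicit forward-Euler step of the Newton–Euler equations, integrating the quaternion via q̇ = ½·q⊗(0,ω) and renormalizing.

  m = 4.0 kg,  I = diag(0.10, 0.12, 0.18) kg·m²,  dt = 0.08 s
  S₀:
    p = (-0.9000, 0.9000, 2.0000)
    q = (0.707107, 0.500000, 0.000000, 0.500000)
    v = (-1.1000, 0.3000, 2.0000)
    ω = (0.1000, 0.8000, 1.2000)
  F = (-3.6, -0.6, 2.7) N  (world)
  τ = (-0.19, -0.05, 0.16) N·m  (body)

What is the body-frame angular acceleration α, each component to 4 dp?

α = (-2.4760, -0.3367, 0.8800)

precession coupling ω×(Iω) = (0.0576, -0.0096, 0.0016)
angular accel α = (-2.4760, -0.3367, 0.8800)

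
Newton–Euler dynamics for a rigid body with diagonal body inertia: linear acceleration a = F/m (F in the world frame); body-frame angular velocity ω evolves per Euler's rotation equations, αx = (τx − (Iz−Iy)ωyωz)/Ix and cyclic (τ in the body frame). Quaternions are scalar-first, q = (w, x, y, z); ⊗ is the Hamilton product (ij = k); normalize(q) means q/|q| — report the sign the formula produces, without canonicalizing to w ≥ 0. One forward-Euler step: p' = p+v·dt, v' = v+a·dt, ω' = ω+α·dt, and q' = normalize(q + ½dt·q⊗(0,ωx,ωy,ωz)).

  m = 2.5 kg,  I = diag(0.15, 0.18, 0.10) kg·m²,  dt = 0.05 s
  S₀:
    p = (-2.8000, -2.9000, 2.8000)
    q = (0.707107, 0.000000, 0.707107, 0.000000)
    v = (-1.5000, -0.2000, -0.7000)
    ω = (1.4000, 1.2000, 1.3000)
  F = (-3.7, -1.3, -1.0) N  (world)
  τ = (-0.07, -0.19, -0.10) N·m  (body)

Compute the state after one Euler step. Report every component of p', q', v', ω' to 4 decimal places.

p' = (-2.8750, -2.9100, 2.7650)
q' = (0.6848, 0.0477, 0.7272, -0.0018)
v' = (-1.5740, -0.2260, -0.7200)
ω' = (1.4183, 1.1219, 1.2248)

α = I⁻¹(τ − ω×Iω) = (0.3653, -1.5611, -1.5040)
ω + α·dt = (1.4183, 1.1219, 1.2248)
2q̇ = q⊗(0,ω) = (-0.8485284, 1.9091889, 0.8485284, -0.0707107)
q' = normalize(q + ½dt·q⊗(0,ω)) = (0.6848, 0.0477, 0.7272, -0.0018)
new position p' = (-2.8750, -2.9100, 2.7650)
new velocity v' = (-1.5740, -0.2260, -0.7200)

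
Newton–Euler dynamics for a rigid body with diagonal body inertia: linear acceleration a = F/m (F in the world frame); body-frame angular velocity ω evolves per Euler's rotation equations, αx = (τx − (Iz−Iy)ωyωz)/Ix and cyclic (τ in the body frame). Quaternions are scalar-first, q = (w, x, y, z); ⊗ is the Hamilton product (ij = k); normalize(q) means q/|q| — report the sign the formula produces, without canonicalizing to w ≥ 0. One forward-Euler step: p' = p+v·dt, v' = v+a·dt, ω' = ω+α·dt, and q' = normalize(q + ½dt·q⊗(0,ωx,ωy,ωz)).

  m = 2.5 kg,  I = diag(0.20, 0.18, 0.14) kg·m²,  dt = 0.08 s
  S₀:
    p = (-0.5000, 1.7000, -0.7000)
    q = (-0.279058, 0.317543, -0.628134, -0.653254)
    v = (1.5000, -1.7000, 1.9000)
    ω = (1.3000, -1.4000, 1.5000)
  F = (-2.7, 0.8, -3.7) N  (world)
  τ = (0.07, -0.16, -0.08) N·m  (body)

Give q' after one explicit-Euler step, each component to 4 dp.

q' = (-0.2902, 0.2277, -0.6624, -0.6520)

Hamilton product q⊗(0,ω) = (-0.3123125, -2.2195320, -0.9348635, -0.0465730)
q' = normalize(q + ½dt·q⊗(0,ω)) = (-0.2902, 0.2277, -0.6624, -0.6520)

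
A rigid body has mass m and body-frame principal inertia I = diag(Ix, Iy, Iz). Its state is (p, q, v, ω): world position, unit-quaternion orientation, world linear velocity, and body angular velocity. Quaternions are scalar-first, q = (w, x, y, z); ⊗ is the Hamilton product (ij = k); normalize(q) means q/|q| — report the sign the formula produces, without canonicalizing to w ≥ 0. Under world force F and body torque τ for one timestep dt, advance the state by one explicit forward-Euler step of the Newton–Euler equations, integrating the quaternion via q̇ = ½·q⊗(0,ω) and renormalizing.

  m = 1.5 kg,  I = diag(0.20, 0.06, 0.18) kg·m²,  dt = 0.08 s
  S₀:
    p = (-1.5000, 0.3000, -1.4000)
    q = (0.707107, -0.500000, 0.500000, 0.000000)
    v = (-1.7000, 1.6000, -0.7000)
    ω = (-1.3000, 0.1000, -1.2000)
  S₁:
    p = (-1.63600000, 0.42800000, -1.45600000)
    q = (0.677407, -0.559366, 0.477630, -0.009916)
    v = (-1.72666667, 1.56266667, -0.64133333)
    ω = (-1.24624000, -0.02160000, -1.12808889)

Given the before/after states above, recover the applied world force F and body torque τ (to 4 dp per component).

velocity change Δv = (-0.02666667, -0.03733333, 0.05866667)
F = m·Δv/dt = (-0.5000, -0.7000, 1.1000)
ω₁ − ω₀ = (0.05376000, -0.12160000, 0.07191111)
I·α + gyro = (0.1200, -0.0600, 0.1800)

F = (-0.5000, -0.7000, 1.1000)
τ = (0.1200, -0.0600, 0.1800)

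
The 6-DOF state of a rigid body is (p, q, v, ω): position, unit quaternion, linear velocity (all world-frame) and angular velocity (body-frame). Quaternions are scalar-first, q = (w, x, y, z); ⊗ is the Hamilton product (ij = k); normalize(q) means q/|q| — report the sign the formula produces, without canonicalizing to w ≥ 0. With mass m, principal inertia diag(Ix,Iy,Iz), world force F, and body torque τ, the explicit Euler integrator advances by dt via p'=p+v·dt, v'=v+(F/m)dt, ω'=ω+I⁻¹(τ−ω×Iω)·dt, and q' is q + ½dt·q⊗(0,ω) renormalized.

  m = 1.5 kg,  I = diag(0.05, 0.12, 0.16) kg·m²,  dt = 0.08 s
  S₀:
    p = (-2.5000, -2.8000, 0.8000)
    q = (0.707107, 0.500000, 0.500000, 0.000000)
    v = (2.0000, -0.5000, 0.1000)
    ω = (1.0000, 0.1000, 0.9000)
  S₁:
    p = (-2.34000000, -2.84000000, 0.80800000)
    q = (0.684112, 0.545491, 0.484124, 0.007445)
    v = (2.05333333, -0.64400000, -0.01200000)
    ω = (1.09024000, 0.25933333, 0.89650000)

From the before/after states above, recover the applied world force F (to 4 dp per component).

v₁ − v₀ = (0.05333333, -0.14400000, -0.11200000)
m·(v₁−v₀)/dt = (1.0000, -2.7000, -2.1000)

F = (1.0000, -2.7000, -2.1000)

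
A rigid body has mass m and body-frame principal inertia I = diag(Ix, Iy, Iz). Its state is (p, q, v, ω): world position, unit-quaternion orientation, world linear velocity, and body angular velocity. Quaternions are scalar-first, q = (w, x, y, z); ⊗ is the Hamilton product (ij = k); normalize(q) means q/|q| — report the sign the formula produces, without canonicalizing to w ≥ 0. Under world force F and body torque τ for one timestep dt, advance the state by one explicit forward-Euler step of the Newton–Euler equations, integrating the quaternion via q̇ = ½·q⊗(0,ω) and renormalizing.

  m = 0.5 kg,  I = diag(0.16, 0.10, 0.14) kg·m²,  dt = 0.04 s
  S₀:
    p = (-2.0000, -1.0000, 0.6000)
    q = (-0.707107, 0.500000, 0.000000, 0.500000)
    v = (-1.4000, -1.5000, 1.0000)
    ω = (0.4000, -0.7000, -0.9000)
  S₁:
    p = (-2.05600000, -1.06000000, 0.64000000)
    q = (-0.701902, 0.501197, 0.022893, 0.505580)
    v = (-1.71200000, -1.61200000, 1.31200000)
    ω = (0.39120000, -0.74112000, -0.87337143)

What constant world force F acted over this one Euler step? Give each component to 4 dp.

F = (-3.9000, -1.4000, 3.9000)

v₁ − v₀ = (-0.31200000, -0.11200000, 0.31200000)
F = m·Δv/dt = (-3.9000, -1.4000, 3.9000)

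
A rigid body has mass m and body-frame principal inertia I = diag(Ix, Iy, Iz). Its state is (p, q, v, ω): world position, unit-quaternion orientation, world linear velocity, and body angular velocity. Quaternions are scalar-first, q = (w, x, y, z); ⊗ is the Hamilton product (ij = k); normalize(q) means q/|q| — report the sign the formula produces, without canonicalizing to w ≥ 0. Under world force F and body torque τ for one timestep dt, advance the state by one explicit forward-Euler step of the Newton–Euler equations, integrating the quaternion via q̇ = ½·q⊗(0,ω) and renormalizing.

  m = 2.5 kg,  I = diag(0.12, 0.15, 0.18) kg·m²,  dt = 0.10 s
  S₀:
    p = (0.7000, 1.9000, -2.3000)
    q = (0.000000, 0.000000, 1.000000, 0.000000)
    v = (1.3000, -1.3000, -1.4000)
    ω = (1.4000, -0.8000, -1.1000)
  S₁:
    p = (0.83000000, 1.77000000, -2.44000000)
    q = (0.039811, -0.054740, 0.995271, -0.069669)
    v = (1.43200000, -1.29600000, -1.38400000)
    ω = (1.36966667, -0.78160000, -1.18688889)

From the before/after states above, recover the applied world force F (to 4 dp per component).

F = (3.3000, 0.1000, 0.4000)

v₁ − v₀ = (0.13200000, 0.00400000, 0.01600000)
m·(v₁−v₀)/dt = (3.3000, 0.1000, 0.4000)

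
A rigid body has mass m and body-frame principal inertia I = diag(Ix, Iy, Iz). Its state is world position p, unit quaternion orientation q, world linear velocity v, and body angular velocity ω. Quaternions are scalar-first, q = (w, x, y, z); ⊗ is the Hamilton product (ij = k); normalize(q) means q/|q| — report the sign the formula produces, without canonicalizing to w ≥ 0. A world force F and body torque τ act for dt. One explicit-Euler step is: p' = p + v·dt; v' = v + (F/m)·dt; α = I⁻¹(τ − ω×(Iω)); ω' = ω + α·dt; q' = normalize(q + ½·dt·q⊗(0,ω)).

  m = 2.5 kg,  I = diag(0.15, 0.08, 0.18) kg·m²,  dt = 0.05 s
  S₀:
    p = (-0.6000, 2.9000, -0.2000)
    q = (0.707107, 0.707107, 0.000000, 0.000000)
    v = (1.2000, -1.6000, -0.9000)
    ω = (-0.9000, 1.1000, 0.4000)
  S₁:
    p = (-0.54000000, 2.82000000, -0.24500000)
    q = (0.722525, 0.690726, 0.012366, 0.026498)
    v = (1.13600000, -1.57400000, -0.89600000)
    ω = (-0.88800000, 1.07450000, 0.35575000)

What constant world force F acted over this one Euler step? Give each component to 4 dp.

F = (-3.2000, 1.3000, 0.2000)

velocity change Δv = (-0.06400000, 0.02600000, 0.00400000)
applied force F = (-3.2000, 1.3000, 0.2000)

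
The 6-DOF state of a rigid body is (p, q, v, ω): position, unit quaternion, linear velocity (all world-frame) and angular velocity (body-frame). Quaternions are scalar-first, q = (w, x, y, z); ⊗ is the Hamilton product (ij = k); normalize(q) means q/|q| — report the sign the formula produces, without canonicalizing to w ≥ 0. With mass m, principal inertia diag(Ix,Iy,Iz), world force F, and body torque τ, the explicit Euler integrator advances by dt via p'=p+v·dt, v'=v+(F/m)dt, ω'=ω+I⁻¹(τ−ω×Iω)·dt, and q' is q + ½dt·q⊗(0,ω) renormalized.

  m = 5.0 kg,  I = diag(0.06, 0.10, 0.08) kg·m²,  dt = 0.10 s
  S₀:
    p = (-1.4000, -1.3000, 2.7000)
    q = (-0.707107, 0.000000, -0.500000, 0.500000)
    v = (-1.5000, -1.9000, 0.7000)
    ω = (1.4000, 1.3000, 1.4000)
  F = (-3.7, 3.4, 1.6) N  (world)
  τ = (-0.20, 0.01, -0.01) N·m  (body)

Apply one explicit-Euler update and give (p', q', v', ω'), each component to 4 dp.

p' = (-1.5500, -1.4900, 2.7700)
q' = (-0.7047, -0.1162, -0.5074, 0.4821)
v' = (-1.5740, -1.8320, 0.7320)
ω' = (1.1273, 1.3492, 1.2965)

linear accel F/m = (-0.7400, 0.6800, 0.3200)
p + v·dt = (-1.5500, -1.4900, 2.7700)
v' = v + a·dt = (-1.5740, -1.8320, 0.7320)
precession coupling ω×(Iω) = (-0.0364, -0.0392, 0.0728)
(τ − ω×Iω)/I = (-2.7267, 0.4920, -1.0350)
ω' = ω + α·dt = (1.1273, 1.3492, 1.2965)
2q̇ = q⊗(0,ω) = (-0.0500000, -2.3399498, -0.2192391, -0.2899498)
updated quaternion q' = (-0.7047, -0.1162, -0.5074, 0.4821)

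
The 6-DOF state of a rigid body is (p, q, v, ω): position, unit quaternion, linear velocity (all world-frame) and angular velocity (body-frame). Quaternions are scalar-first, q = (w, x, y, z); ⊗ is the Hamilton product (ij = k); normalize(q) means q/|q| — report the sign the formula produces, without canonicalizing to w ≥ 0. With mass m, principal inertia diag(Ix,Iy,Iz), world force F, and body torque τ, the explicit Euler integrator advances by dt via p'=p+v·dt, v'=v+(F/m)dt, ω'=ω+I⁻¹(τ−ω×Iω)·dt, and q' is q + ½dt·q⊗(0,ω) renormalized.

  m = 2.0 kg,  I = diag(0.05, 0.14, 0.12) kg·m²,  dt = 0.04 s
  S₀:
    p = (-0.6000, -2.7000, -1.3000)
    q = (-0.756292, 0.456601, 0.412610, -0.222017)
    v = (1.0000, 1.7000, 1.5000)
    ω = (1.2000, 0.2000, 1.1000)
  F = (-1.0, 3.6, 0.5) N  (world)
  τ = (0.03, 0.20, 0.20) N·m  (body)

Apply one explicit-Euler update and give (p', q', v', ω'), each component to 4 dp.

p' = (-0.5600, -2.6320, -1.2400)
q' = (-0.7636, 0.4482, 0.3940, -0.2466)
v' = (0.9800, 1.7720, 1.5100)
ω' = (1.2275, 0.2835, 1.1595)

a = F/m = (-0.5000, 1.8000, 0.2500)
p + v·dt = (-0.5600, -2.6320, -1.2400)
v' = v + a·dt = (0.9800, 1.7720, 1.5100)
ω×(Iω) gyroscopic = (-0.0044, -0.0924, 0.0216)
(τ − ω×Iω)/I = (0.6880, 2.0886, 1.4867)
ω' = ω + α·dt = (1.2275, 0.2835, 1.1595)
q⊗(0,ω) = (-0.3862245, -0.4092760, -0.9199399, -1.2357330)
q + ½dt·q⊗(0,ω), renormalized = (-0.7636, 0.4482, 0.3940, -0.2466)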